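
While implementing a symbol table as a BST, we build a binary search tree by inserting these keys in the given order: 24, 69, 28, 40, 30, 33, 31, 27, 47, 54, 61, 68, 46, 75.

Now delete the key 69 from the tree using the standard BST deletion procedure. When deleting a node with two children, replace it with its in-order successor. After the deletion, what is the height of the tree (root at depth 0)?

7

Insert 24: tree is empty, so 24 becomes the root.
Insert 69: 69 > 24 → go right. Place as right child of 24.
Insert 28: 28 > 24 → go right; 28 < 69 → go left. Place as left child of 69.
Insert 40: 40 > 24 → go right; 40 < 69 → go left; 40 > 28 → go right. Place as right child of 28.
Insert 30: 30 > 24 → go right; 30 < 69 → go left; 30 > 28 → go right; 30 < 40 → go left. Place as left child of 40.
Insert 33: 33 > 24 → go right; 33 < 69 → go left; 33 > 28 → go right; 33 < 40 → go left; 33 > 30 → go right. Place as right child of 30.
Insert 31: 31 > 24 → go right; 31 < 69 → go left; 31 > 28 → go right; 31 < 40 → go left; 31 > 30 → go right; 31 < 33 → go left. Place as left child of 33.
Insert 27: 27 > 24 → go right; 27 < 69 → go left; 27 < 28 → go left. Place as left child of 28.
Insert 47: 47 > 24 → go right; 47 < 69 → go left; 47 > 28 → go right; 47 > 40 → go right. Place as right child of 40.
Insert 54: 54 > 24 → go right; 54 < 69 → go left; 54 > 28 → go right; 54 > 40 → go right; 54 > 47 → go right. Place as right child of 47.
Insert 61: 61 > 24 → go right; 61 < 69 → go left; 61 > 28 → go right; 61 > 40 → go right; 61 > 47 → go right; 61 > 54 → go right. Place as right child of 54.
Insert 68: 68 > 24 → go right; 68 < 69 → go left; 68 > 28 → go right; 68 > 40 → go right; 68 > 47 → go right; 68 > 54 → go right; 68 > 61 → go right. Place as right child of 61.
Insert 46: 46 > 24 → go right; 46 < 69 → go left; 46 > 28 → go right; 46 > 40 → go right; 46 < 47 → go left. Place as left child of 47.
Insert 75: 75 > 24 → go right; 75 > 69 → go right. Place as right child of 69.

Delete 69 (two children — replace with in-order successor).
After deletion, deepest node is 68 at depth 7.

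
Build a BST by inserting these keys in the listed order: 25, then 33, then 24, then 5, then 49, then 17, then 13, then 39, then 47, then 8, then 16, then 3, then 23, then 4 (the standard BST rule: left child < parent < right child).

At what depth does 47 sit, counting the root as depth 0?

25: root
33: right child of 25 (depth 1)
24: left child of 25 (depth 1)
5: left child of 24 (depth 2)
49: right child of 33 (depth 2)
17: right child of 5 (depth 3)
13: left child of 17 (depth 4)
39: left child of 49 (depth 3)
47: right child of 39 (depth 4)
8: left child of 13 (depth 5)
16: right child of 13 (depth 5)
3: left child of 5 (depth 3)
23: right child of 17 (depth 4)
4: right child of 3 (depth 4)

Path to 47: 25 → 33 → 49 → 39 → 47, which is 4 edges.

4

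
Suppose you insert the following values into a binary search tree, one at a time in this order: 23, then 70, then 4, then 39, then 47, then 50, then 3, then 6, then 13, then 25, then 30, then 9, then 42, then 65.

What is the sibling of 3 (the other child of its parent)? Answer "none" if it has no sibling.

23: root
70: right child of 23 (depth 1)
4: left child of 23 (depth 1)
39: left child of 70 (depth 2)
47: right child of 39 (depth 3)
50: right child of 47 (depth 4)
3: left child of 4 (depth 2)
6: right child of 4 (depth 2)
13: right child of 6 (depth 3)
25: left child of 39 (depth 3)
30: right child of 25 (depth 4)
9: left child of 13 (depth 4)
42: left child of 47 (depth 4)
65: right child of 50 (depth 5)

3's parent is 4; the other child of 4 is 6.

6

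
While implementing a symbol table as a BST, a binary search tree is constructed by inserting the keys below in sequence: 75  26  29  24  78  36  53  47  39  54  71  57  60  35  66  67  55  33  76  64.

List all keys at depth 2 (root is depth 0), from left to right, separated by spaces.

24 29 76

Insert 75: tree is empty, so 75 becomes the root.
Insert 26: 26 < 75 → go left. Place as left child of 75.
Insert 29: 29 < 75 → go left; 29 > 26 → go right. Place as right child of 26.
Insert 24: 24 < 75 → go left; 24 < 26 → go left. Place as left child of 26.
Insert 78: 78 > 75 → go right. Place as right child of 75.
Insert 36: 36 < 75 → go left; 36 > 26 → go right; 36 > 29 → go right. Place as right child of 29.
Insert 53: 53 < 75 → go left; 53 > 26 → go right; 53 > 29 → go right; 53 > 36 → go right. Place as right child of 36.
Insert 47: 47 < 75 → go left; 47 > 26 → go right; 47 > 29 → go right; 47 > 36 → go right; 47 < 53 → go left. Place as left child of 53.
Insert 39: 39 < 75 → go left; 39 > 26 → go right; 39 > 29 → go right; 39 > 36 → go right; 39 < 53 → go left; 39 < 47 → go left. Place as left child of 47.
Insert 54: 54 < 75 → go left; 54 > 26 → go right; 54 > 29 → go right; 54 > 36 → go right; 54 > 53 → go right. Place as right child of 53.
Insert 71: 71 < 75 → go left; 71 > 26 → go right; 71 > 29 → go right; 71 > 36 → go right; 71 > 53 → go right; 71 > 54 → go right. Place as right child of 54.
Insert 57: 57 < 75 → go left; 57 > 26 → go right; 57 > 29 → go right; 57 > 36 → go right; 57 > 53 → go right; 57 > 54 → go right; 57 < 71 → go left. Place as left child of 71.
Insert 60: 60 < 75 → go left; 60 > 26 → go right; 60 > 29 → go right; 60 > 36 → go right; 60 > 53 → go right; 60 > 54 → go right; 60 < 71 → go left; 60 > 57 → go right. Place as right child of 57.
Insert 35: 35 < 75 → go left; 35 > 26 → go right; 35 > 29 → go right; 35 < 36 → go left. Place as left child of 36.
Insert 66: 66 < 75 → go left; 66 > 26 → go right; 66 > 29 → go right; 66 > 36 → go right; 66 > 53 → go right; 66 > 54 → go right; 66 < 71 → go left; 66 > 57 → go right; 66 > 60 → go right. Place as right child of 60.
Insert 67: 67 < 75 → go left; 67 > 26 → go right; 67 > 29 → go right; 67 > 36 → go right; 67 > 53 → go right; 67 > 54 → go right; 67 < 71 → go left; 67 > 57 → go right; 67 > 60 → go right; 67 > 66 → go right. Place as right child of 66.
Insert 55: 55 < 75 → go left; 55 > 26 → go right; 55 > 29 → go right; 55 > 36 → go right; 55 > 53 → go right; 55 > 54 → go right; 55 < 71 → go left; 55 < 57 → go left. Place as left child of 57.
Insert 33: 33 < 75 → go left; 33 > 26 → go right; 33 > 29 → go right; 33 < 36 → go left; 33 < 35 → go left. Place as left child of 35.
Insert 76: 76 > 75 → go right; 76 < 78 → go left. Place as left child of 78.
Insert 64: 64 < 75 → go left; 64 > 26 → go right; 64 > 29 → go right; 64 > 36 → go right; 64 > 53 → go right; 64 > 54 → go right; 64 < 71 → go left; 64 > 57 → go right; 64 > 60 → go right; 64 < 66 → go left. Place as left child of 66.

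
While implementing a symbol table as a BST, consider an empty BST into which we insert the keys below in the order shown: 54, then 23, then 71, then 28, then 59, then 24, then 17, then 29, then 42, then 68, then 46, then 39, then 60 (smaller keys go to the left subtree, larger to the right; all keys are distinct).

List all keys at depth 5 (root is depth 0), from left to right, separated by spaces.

54: root
23: left child of 54 (depth 1)
71: right child of 54 (depth 1)
28: right child of 23 (depth 2)
59: left child of 71 (depth 2)
24: left child of 28 (depth 3)
17: left child of 23 (depth 2)
29: right child of 28 (depth 3)
42: right child of 29 (depth 4)
68: right child of 59 (depth 3)
46: right child of 42 (depth 5)
39: left child of 42 (depth 5)
60: left child of 68 (depth 4)

39 46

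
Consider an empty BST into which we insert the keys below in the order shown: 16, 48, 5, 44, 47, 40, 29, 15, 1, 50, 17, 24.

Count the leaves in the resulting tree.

16: root
48: right child of 16 (depth 1)
5: left child of 16 (depth 1)
44: left child of 48 (depth 2)
47: right child of 44 (depth 3)
40: left child of 44 (depth 3)
29: left child of 40 (depth 4)
15: right child of 5 (depth 2)
1: left child of 5 (depth 2)
50: right child of 48 (depth 2)
17: left child of 29 (depth 5)
24: right child of 17 (depth 6)

Leaves: 1, 15, 24, 47, 50 — 5 in total.

5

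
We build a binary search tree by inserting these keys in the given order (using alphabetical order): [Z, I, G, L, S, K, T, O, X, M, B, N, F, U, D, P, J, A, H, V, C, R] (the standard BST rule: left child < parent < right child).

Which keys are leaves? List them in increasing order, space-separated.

A C H J N R V

Z: root
I: left child of Z (depth 1)
G: left child of I (depth 2)
L: right child of I (depth 2)
S: right child of L (depth 3)
K: left child of L (depth 3)
T: right child of S (depth 4)
O: left child of S (depth 4)
X: right child of T (depth 5)
M: left child of O (depth 5)
B: left child of G (depth 3)
N: right child of M (depth 6)
F: right child of B (depth 4)
U: left child of X (depth 6)
D: left child of F (depth 5)
P: right child of O (depth 5)
J: left child of K (depth 4)
A: left child of B (depth 4)
H: right child of G (depth 3)
V: right child of U (depth 7)
C: left child of D (depth 6)
R: right child of P (depth 6)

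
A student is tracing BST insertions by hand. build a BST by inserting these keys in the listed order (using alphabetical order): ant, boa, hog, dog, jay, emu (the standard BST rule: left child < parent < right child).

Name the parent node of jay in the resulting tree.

Insert ant: tree is empty, so ant becomes the root.
Insert boa: boa > ant → go right. Place as right child of ant.
Insert hog: hog > ant → go right; hog > boa → go right. Place as right child of boa.
Insert dog: dog > ant → go right; dog > boa → go right; dog < hog → go left. Place as left child of hog.
Insert jay: jay > ant → go right; jay > boa → go right; jay > hog → go right. Place as right child of hog.
Insert emu: emu > ant → go right; emu > boa → go right; emu < hog → go left; emu > dog → go right. Place as right child of dog.

hog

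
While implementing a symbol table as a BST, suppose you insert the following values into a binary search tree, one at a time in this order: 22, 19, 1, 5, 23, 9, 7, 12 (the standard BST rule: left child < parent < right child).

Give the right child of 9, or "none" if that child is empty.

12

22: root
19: left child of 22 (depth 1)
1: left child of 19 (depth 2)
5: right child of 1 (depth 3)
23: right child of 22 (depth 1)
9: right child of 5 (depth 4)
7: left child of 9 (depth 5)
12: right child of 9 (depth 5)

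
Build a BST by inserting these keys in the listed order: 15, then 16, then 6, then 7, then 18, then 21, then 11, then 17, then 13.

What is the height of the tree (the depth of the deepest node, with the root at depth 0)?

4

Resulting structure (node: left, right):
  15: L=6, R=16
  16: L=–, R=18
  6: L=–, R=7
  7: L=–, R=11
  18: L=17, R=21
  21: L=–, R=–
  11: L=–, R=13
  17: L=–, R=–
  13: L=–, R=–

The deepest node is 13 at depth 4.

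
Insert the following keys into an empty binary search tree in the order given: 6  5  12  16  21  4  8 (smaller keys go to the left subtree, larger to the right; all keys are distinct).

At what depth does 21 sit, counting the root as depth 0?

3

6: root
5: left child of 6 (depth 1)
12: right child of 6 (depth 1)
16: right child of 12 (depth 2)
21: right child of 16 (depth 3)
4: left child of 5 (depth 2)
8: left child of 12 (depth 2)

Path to 21: 6 → 12 → 16 → 21, which is 3 edges.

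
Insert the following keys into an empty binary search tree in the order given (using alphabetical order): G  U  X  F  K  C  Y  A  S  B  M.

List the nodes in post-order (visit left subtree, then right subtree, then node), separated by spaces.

Resulting structure (node: left, right):
  G: L=F, R=U
  U: L=K, R=X
  X: L=–, R=Y
  F: L=C, R=–
  K: L=–, R=S
  C: L=A, R=–
  Y: L=–, R=–
  A: L=–, R=B
  S: L=M, R=–
  B: L=–, R=–
  M: L=–, R=–

B A C F M S K Y X U G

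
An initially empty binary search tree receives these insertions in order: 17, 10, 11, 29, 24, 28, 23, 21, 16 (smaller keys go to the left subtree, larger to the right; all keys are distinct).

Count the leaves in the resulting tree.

17: root
10: left child of 17 (depth 1)
11: right child of 10 (depth 2)
29: right child of 17 (depth 1)
24: left child of 29 (depth 2)
28: right child of 24 (depth 3)
23: left child of 24 (depth 3)
21: left child of 23 (depth 4)
16: right child of 11 (depth 3)

Leaves: 16, 21, 28 — 3 in total.

3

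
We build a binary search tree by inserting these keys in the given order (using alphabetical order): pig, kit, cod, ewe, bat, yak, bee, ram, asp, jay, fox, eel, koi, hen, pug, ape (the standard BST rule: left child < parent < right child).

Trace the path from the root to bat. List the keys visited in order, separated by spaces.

pig: root
kit: left child of pig (depth 1)
cod: left child of kit (depth 2)
ewe: right child of cod (depth 3)
bat: left child of cod (depth 3)
yak: right child of pig (depth 1)
bee: right child of bat (depth 4)
ram: left child of yak (depth 2)
asp: left child of bat (depth 4)
jay: right child of ewe (depth 4)
fox: left child of jay (depth 5)
eel: left child of ewe (depth 4)
koi: right child of kit (depth 2)
hen: right child of fox (depth 6)
pug: left child of ram (depth 3)
ape: left child of asp (depth 5)

pig kit cod bat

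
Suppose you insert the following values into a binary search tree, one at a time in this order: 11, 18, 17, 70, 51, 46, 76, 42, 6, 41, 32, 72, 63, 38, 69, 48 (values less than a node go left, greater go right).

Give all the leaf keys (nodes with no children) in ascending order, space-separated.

6 17 38 48 69 72

Insert 11: tree is empty, so 11 becomes the root.
Insert 18: 18 > 11 → go right. Place as right child of 11.
Insert 17: 17 > 11 → go right; 17 < 18 → go left. Place as left child of 18.
Insert 70: 70 > 11 → go right; 70 > 18 → go right. Place as right child of 18.
Insert 51: 51 > 11 → go right; 51 > 18 → go right; 51 < 70 → go left. Place as left child of 70.
Insert 46: 46 > 11 → go right; 46 > 18 → go right; 46 < 70 → go left; 46 < 51 → go left. Place as left child of 51.
Insert 76: 76 > 11 → go right; 76 > 18 → go right; 76 > 70 → go right. Place as right child of 70.
Insert 42: 42 > 11 → go right; 42 > 18 → go right; 42 < 70 → go left; 42 < 51 → go left; 42 < 46 → go left. Place as left child of 46.
Insert 6: 6 < 11 → go left. Place as left child of 11.
Insert 41: 41 > 11 → go right; 41 > 18 → go right; 41 < 70 → go left; 41 < 51 → go left; 41 < 46 → go left; 41 < 42 → go left. Place as left child of 42.
Insert 32: 32 > 11 → go right; 32 > 18 → go right; 32 < 70 → go left; 32 < 51 → go left; 32 < 46 → go left; 32 < 42 → go left; 32 < 41 → go left. Place as left child of 41.
Insert 72: 72 > 11 → go right; 72 > 18 → go right; 72 > 70 → go right; 72 < 76 → go left. Place as left child of 76.
Insert 63: 63 > 11 → go right; 63 > 18 → go right; 63 < 70 → go left; 63 > 51 → go right. Place as right child of 51.
Insert 38: 38 > 11 → go right; 38 > 18 → go right; 38 < 70 → go left; 38 < 51 → go left; 38 < 46 → go left; 38 < 42 → go left; 38 < 41 → go left; 38 > 32 → go right. Place as right child of 32.
Insert 69: 69 > 11 → go right; 69 > 18 → go right; 69 < 70 → go left; 69 > 51 → go right; 69 > 63 → go right. Place as right child of 63.
Insert 48: 48 > 11 → go right; 48 > 18 → go right; 48 < 70 → go left; 48 < 51 → go left; 48 > 46 → go right. Place as right child of 46.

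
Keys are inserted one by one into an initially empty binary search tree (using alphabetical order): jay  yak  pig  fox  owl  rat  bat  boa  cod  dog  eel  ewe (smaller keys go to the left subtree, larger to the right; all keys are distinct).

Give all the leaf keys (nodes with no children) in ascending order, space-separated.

jay: root
yak: right child of jay (depth 1)
pig: left child of yak (depth 2)
fox: left child of jay (depth 1)
owl: left child of pig (depth 3)
rat: right child of pig (depth 3)
bat: left child of fox (depth 2)
boa: right child of bat (depth 3)
cod: right child of boa (depth 4)
dog: right child of cod (depth 5)
eel: right child of dog (depth 6)
ewe: right child of eel (depth 7)

ewe owl rat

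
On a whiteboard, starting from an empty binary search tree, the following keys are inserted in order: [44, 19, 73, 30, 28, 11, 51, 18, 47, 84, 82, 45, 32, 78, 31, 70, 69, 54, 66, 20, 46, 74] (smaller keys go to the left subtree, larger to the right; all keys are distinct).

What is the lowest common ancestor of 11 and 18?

11

44: root
19: left child of 44 (depth 1)
73: right child of 44 (depth 1)
30: right child of 19 (depth 2)
28: left child of 30 (depth 3)
11: left child of 19 (depth 2)
51: left child of 73 (depth 2)
18: right child of 11 (depth 3)
47: left child of 51 (depth 3)
84: right child of 73 (depth 2)
82: left child of 84 (depth 3)
45: left child of 47 (depth 4)
32: right child of 30 (depth 3)
78: left child of 82 (depth 4)
31: left child of 32 (depth 4)
70: right child of 51 (depth 3)
69: left child of 70 (depth 4)
54: left child of 69 (depth 5)
66: right child of 54 (depth 6)
20: left child of 28 (depth 4)
46: right child of 45 (depth 5)
74: left child of 78 (depth 5)

Path to 11: 44 → 19 → 11
Path to 18: 44 → 19 → 11 → 18
11 lies on both paths and is an ancestor of the other node.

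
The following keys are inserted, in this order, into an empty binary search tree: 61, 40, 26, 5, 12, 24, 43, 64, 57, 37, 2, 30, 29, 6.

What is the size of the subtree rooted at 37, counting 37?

3

Insert 61: tree is empty, so 61 becomes the root.
Insert 40: 40 < 61 → go left. Place as left child of 61.
Insert 26: 26 < 61 → go left; 26 < 40 → go left. Place as left child of 40.
Insert 5: 5 < 61 → go left; 5 < 40 → go left; 5 < 26 → go left. Place as left child of 26.
Insert 12: 12 < 61 → go left; 12 < 40 → go left; 12 < 26 → go left; 12 > 5 → go right. Place as right child of 5.
Insert 24: 24 < 61 → go left; 24 < 40 → go left; 24 < 26 → go left; 24 > 5 → go right; 24 > 12 → go right. Place as right child of 12.
Insert 43: 43 < 61 → go left; 43 > 40 → go right. Place as right child of 40.
Insert 64: 64 > 61 → go right. Place as right child of 61.
Insert 57: 57 < 61 → go left; 57 > 40 → go right; 57 > 43 → go right. Place as right child of 43.
Insert 37: 37 < 61 → go left; 37 < 40 → go left; 37 > 26 → go right. Place as right child of 26.
Insert 2: 2 < 61 → go left; 2 < 40 → go left; 2 < 26 → go left; 2 < 5 → go left. Place as left child of 5.
Insert 30: 30 < 61 → go left; 30 < 40 → go left; 30 > 26 → go right; 30 < 37 → go left. Place as left child of 37.
Insert 29: 29 < 61 → go left; 29 < 40 → go left; 29 > 26 → go right; 29 < 37 → go left; 29 < 30 → go left. Place as left child of 30.
Insert 6: 6 < 61 → go left; 6 < 40 → go left; 6 < 26 → go left; 6 > 5 → go right; 6 < 12 → go left. Place as left child of 12.

Subtree rooted at 37 contains: 37, 30, 29 — 3 nodes.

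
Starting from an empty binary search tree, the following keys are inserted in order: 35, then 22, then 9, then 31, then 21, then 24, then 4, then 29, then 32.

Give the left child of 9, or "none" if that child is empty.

35: root
22: left child of 35 (depth 1)
9: left child of 22 (depth 2)
31: right child of 22 (depth 2)
21: right child of 9 (depth 3)
24: left child of 31 (depth 3)
4: left child of 9 (depth 3)
29: right child of 24 (depth 4)
32: right child of 31 (depth 3)

4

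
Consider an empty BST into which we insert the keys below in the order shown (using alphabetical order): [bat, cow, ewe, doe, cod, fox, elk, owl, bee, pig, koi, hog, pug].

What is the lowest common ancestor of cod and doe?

cow

Insert bat: tree is empty, so bat becomes the root.
Insert cow: cow > bat → go right. Place as right child of bat.
Insert ewe: ewe > bat → go right; ewe > cow → go right. Place as right child of cow.
Insert doe: doe > bat → go right; doe > cow → go right; doe < ewe → go left. Place as left child of ewe.
Insert cod: cod > bat → go right; cod < cow → go left. Place as left child of cow.
Insert fox: fox > bat → go right; fox > cow → go right; fox > ewe → go right. Place as right child of ewe.
Insert elk: elk > bat → go right; elk > cow → go right; elk < ewe → go left; elk > doe → go right. Place as right child of doe.
Insert owl: owl > bat → go right; owl > cow → go right; owl > ewe → go right; owl > fox → go right. Place as right child of fox.
Insert bee: bee > bat → go right; bee < cow → go left; bee < cod → go left. Place as left child of cod.
Insert pig: pig > bat → go right; pig > cow → go right; pig > ewe → go right; pig > fox → go right; pig > owl → go right. Place as right child of owl.
Insert koi: koi > bat → go right; koi > cow → go right; koi > ewe → go right; koi > fox → go right; koi < owl → go left. Place as left child of owl.
Insert hog: hog > bat → go right; hog > cow → go right; hog > ewe → go right; hog > fox → go right; hog < owl → go left; hog < koi → go left. Place as left child of koi.
Insert pug: pug > bat → go right; pug > cow → go right; pug > ewe → go right; pug > fox → go right; pug > owl → go right; pug > pig → go right. Place as right child of pig.

Path to cod: bat → cow → cod
Path to doe: bat → cow → ewe → doe
The paths share a prefix ending at cow, then split left and right.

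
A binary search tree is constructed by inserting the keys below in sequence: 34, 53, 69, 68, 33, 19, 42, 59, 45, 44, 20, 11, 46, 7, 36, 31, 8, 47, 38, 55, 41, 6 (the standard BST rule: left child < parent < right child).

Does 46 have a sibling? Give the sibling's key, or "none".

44

34: root
53: right child of 34 (depth 1)
69: right child of 53 (depth 2)
68: left child of 69 (depth 3)
33: left child of 34 (depth 1)
19: left child of 33 (depth 2)
42: left child of 53 (depth 2)
59: left child of 68 (depth 4)
45: right child of 42 (depth 3)
44: left child of 45 (depth 4)
20: right child of 19 (depth 3)
11: left child of 19 (depth 3)
46: right child of 45 (depth 4)
7: left child of 11 (depth 4)
36: left child of 42 (depth 3)
31: right child of 20 (depth 4)
8: right child of 7 (depth 5)
47: right child of 46 (depth 5)
38: right child of 36 (depth 4)
55: left child of 59 (depth 5)
41: right child of 38 (depth 5)
6: left child of 7 (depth 5)

46's parent is 45; the other child of 45 is 44.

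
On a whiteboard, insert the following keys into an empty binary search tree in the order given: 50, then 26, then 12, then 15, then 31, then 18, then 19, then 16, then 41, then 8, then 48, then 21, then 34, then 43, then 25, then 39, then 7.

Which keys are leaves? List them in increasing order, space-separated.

7 16 25 39 43

50: root
26: left child of 50 (depth 1)
12: left child of 26 (depth 2)
15: right child of 12 (depth 3)
31: right child of 26 (depth 2)
18: right child of 15 (depth 4)
19: right child of 18 (depth 5)
16: left child of 18 (depth 5)
41: right child of 31 (depth 3)
8: left child of 12 (depth 3)
48: right child of 41 (depth 4)
21: right child of 19 (depth 6)
34: left child of 41 (depth 4)
43: left child of 48 (depth 5)
25: right child of 21 (depth 7)
39: right child of 34 (depth 5)
7: left child of 8 (depth 4)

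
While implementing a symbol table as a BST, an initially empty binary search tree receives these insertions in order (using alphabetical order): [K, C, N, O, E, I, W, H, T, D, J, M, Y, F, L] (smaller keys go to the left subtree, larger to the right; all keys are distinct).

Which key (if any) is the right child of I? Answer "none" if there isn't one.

Insert K: tree is empty, so K becomes the root.
Insert C: C < K → go left. Place as left child of K.
Insert N: N > K → go right. Place as right child of K.
Insert O: O > K → go right; O > N → go right. Place as right child of N.
Insert E: E < K → go left; E > C → go right. Place as right child of C.
Insert I: I < K → go left; I > C → go right; I > E → go right. Place as right child of E.
Insert W: W > K → go right; W > N → go right; W > O → go right. Place as right child of O.
Insert H: H < K → go left; H > C → go right; H > E → go right; H < I → go left. Place as left child of I.
Insert T: T > K → go right; T > N → go right; T > O → go right; T < W → go left. Place as left child of W.
Insert D: D < K → go left; D > C → go right; D < E → go left. Place as left child of E.
Insert J: J < K → go left; J > C → go right; J > E → go right; J > I → go right. Place as right child of I.
Insert M: M > K → go right; M < N → go left. Place as left child of N.
Insert Y: Y > K → go right; Y > N → go right; Y > O → go right; Y > W → go right. Place as right child of W.
Insert F: F < K → go left; F > C → go right; F > E → go right; F < I → go left; F < H → go left. Place as left child of H.
Insert L: L > K → go right; L < N → go left; L < M → go left. Place as left child of M.

J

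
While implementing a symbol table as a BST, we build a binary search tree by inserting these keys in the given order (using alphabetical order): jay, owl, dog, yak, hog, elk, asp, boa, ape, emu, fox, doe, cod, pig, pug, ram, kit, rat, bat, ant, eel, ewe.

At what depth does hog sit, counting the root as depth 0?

2

Insert jay: tree is empty, so jay becomes the root.
Insert owl: owl > jay → go right. Place as right child of jay.
Insert dog: dog < jay → go left. Place as left child of jay.
Insert yak: yak > jay → go right; yak > owl → go right. Place as right child of owl.
Insert hog: hog < jay → go left; hog > dog → go right. Place as right child of dog.
Insert elk: elk < jay → go left; elk > dog → go right; elk < hog → go left. Place as left child of hog.
Insert asp: asp < jay → go left; asp < dog → go left. Place as left child of dog.
Insert boa: boa < jay → go left; boa < dog → go left; boa > asp → go right. Place as right child of asp.
Insert ape: ape < jay → go left; ape < dog → go left; ape < asp → go left. Place as left child of asp.
Insert emu: emu < jay → go left; emu > dog → go right; emu < hog → go left; emu > elk → go right. Place as right child of elk.
Insert fox: fox < jay → go left; fox > dog → go right; fox < hog → go left; fox > elk → go right; fox > emu → go right. Place as right child of emu.
Insert doe: doe < jay → go left; doe < dog → go left; doe > asp → go right; doe > boa → go right. Place as right child of boa.
Insert cod: cod < jay → go left; cod < dog → go left; cod > asp → go right; cod > boa → go right; cod < doe → go left. Place as left child of doe.
Insert pig: pig > jay → go right; pig > owl → go right; pig < yak → go left. Place as left child of yak.
Insert pug: pug > jay → go right; pug > owl → go right; pug < yak → go left; pug > pig → go right. Place as right child of pig.
Insert ram: ram > jay → go right; ram > owl → go right; ram < yak → go left; ram > pig → go right; ram > pug → go right. Place as right child of pug.
Insert kit: kit > jay → go right; kit < owl → go left. Place as left child of owl.
Insert rat: rat > jay → go right; rat > owl → go right; rat < yak → go left; rat > pig → go right; rat > pug → go right; rat > ram → go right. Place as right child of ram.
Insert bat: bat < jay → go left; bat < dog → go left; bat > asp → go right; bat < boa → go left. Place as left child of boa.
Insert ant: ant < jay → go left; ant < dog → go left; ant < asp → go left; ant < ape → go left. Place as left child of ape.
Insert eel: eel < jay → go left; eel > dog → go right; eel < hog → go left; eel < elk → go left. Place as left child of elk.
Insert ewe: ewe < jay → go left; ewe > dog → go right; ewe < hog → go left; ewe > elk → go right; ewe > emu → go right; ewe < fox → go left. Place as left child of fox.

Path to hog: jay → dog → hog, which is 2 edges.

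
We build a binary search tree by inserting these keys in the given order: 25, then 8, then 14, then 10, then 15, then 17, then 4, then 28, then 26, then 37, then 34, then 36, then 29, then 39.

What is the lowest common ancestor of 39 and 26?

25: root
8: left child of 25 (depth 1)
14: right child of 8 (depth 2)
10: left child of 14 (depth 3)
15: right child of 14 (depth 3)
17: right child of 15 (depth 4)
4: left child of 8 (depth 2)
28: right child of 25 (depth 1)
26: left child of 28 (depth 2)
37: right child of 28 (depth 2)
34: left child of 37 (depth 3)
36: right child of 34 (depth 4)
29: left child of 34 (depth 4)
39: right child of 37 (depth 3)

Path to 39: 25 → 28 → 37 → 39
Path to 26: 25 → 28 → 26
The paths share a prefix ending at 28, then split left and right.

28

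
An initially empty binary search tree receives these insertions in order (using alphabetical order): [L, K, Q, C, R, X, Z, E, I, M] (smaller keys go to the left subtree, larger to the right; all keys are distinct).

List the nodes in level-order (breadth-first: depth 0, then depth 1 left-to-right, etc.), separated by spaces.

Resulting structure (node: left, right):
  L: L=K, R=Q
  K: L=C, R=–
  Q: L=M, R=R
  C: L=–, R=E
  R: L=–, R=X
  X: L=–, R=Z
  Z: L=–, R=–
  E: L=–, R=I
  I: L=–, R=–
  M: L=–, R=–

L K Q C M R E X I Z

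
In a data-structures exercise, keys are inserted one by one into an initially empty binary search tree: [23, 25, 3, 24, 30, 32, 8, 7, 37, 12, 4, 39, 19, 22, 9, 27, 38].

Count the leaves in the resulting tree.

6

Resulting structure (node: left, right):
  23: L=3, R=25
  25: L=24, R=30
  3: L=–, R=8
  24: L=–, R=–
  30: L=27, R=32
  32: L=–, R=37
  8: L=7, R=12
  7: L=4, R=–
  37: L=–, R=39
  12: L=9, R=19
  4: L=–, R=–
  39: L=38, R=–
  19: L=–, R=22
  22: L=–, R=–
  9: L=–, R=–
  27: L=–, R=–
  38: L=–, R=–

Leaves: 4, 9, 22, 24, 27, 38 — 6 in total.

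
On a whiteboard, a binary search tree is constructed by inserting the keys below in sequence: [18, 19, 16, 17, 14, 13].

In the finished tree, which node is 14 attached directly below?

Insert 18: tree is empty, so 18 becomes the root.
Insert 19: 19 > 18 → go right. Place as right child of 18.
Insert 16: 16 < 18 → go left. Place as left child of 18.
Insert 17: 17 < 18 → go left; 17 > 16 → go right. Place as right child of 16.
Insert 14: 14 < 18 → go left; 14 < 16 → go left. Place as left child of 16.
Insert 13: 13 < 18 → go left; 13 < 16 → go left; 13 < 14 → go left. Place as left child of 14.

16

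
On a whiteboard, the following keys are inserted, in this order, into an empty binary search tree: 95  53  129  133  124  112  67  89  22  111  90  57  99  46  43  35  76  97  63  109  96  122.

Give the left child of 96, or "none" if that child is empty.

95: root
53: left child of 95 (depth 1)
129: right child of 95 (depth 1)
133: right child of 129 (depth 2)
124: left child of 129 (depth 2)
112: left child of 124 (depth 3)
67: right child of 53 (depth 2)
89: right child of 67 (depth 3)
22: left child of 53 (depth 2)
111: left child of 112 (depth 4)
90: right child of 89 (depth 4)
57: left child of 67 (depth 3)
99: left child of 111 (depth 5)
46: right child of 22 (depth 3)
43: left child of 46 (depth 4)
35: left child of 43 (depth 5)
76: left child of 89 (depth 4)
97: left child of 99 (depth 6)
63: right child of 57 (depth 4)
109: right child of 99 (depth 6)
96: left child of 97 (depth 7)
122: right child of 112 (depth 4)

none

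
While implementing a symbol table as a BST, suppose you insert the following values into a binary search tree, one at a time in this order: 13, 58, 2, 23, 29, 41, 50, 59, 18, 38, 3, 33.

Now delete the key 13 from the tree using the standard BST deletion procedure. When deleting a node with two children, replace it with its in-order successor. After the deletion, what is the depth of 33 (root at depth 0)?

Insert 13: tree is empty, so 13 becomes the root.
Insert 58: 58 > 13 → go right. Place as right child of 13.
Insert 2: 2 < 13 → go left. Place as left child of 13.
Insert 23: 23 > 13 → go right; 23 < 58 → go left. Place as left child of 58.
Insert 29: 29 > 13 → go right; 29 < 58 → go left; 29 > 23 → go right. Place as right child of 23.
Insert 41: 41 > 13 → go right; 41 < 58 → go left; 41 > 23 → go right; 41 > 29 → go right. Place as right child of 29.
Insert 50: 50 > 13 → go right; 50 < 58 → go left; 50 > 23 → go right; 50 > 29 → go right; 50 > 41 → go right. Place as right child of 41.
Insert 59: 59 > 13 → go right; 59 > 58 → go right. Place as right child of 58.
Insert 18: 18 > 13 → go right; 18 < 58 → go left; 18 < 23 → go left. Place as left child of 23.
Insert 38: 38 > 13 → go right; 38 < 58 → go left; 38 > 23 → go right; 38 > 29 → go right; 38 < 41 → go left. Place as left child of 41.
Insert 3: 3 < 13 → go left; 3 > 2 → go right. Place as right child of 2.
Insert 33: 33 > 13 → go right; 33 < 58 → go left; 33 > 23 → go right; 33 > 29 → go right; 33 < 41 → go left; 33 < 38 → go left. Place as left child of 38.

Delete 13 (two children — replace with in-order successor).
After deletion, path to 33: 18 → 58 → 23 → 29 → 41 → 38 → 33.

6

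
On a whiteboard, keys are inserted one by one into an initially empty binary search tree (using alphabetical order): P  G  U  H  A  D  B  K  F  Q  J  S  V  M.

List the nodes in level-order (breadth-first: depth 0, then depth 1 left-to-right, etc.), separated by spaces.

P G U A H Q V D K S B F J M

P: root
G: left child of P (depth 1)
U: right child of P (depth 1)
H: right child of G (depth 2)
A: left child of G (depth 2)
D: right child of A (depth 3)
B: left child of D (depth 4)
K: right child of H (depth 3)
F: right child of D (depth 4)
Q: left child of U (depth 2)
J: left child of K (depth 4)
S: right child of Q (depth 3)
V: right child of U (depth 2)
M: right child of K (depth 4)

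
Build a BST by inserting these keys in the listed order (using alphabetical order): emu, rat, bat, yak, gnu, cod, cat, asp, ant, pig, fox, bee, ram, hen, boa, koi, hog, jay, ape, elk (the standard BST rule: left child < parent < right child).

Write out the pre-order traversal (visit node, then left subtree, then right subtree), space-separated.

emu bat asp ant ape cod cat bee boa elk rat gnu fox pig hen koi hog jay ram yak

Resulting structure (node: left, right):
  emu: L=bat, R=rat
  rat: L=gnu, R=yak
  bat: L=asp, R=cod
  yak: L=–, R=–
  gnu: L=fox, R=pig
  cod: L=cat, R=elk
  cat: L=bee, R=–
  asp: L=ant, R=–
  ant: L=–, R=ape
  pig: L=hen, R=ram
  fox: L=–, R=–
  bee: L=–, R=boa
  ram: L=–, R=–
  hen: L=–, R=koi
  boa: L=–, R=–
  koi: L=hog, R=–
  hog: L=–, R=jay
  jay: L=–, R=–
  ape: L=–, R=–
  elk: L=–, R=–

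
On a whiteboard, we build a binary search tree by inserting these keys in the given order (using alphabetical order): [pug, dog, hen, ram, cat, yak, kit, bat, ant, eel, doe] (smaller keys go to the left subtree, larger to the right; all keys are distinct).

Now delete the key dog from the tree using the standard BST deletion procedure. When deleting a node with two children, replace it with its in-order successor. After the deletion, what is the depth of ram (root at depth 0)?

pug: root
dog: left child of pug (depth 1)
hen: right child of dog (depth 2)
ram: right child of pug (depth 1)
cat: left child of dog (depth 2)
yak: right child of ram (depth 2)
kit: right child of hen (depth 3)
bat: left child of cat (depth 3)
ant: left child of bat (depth 4)
eel: left child of hen (depth 3)
doe: right child of cat (depth 3)

Delete dog (two children — replace with in-order successor).
After deletion, path to ram: pug → ram.

1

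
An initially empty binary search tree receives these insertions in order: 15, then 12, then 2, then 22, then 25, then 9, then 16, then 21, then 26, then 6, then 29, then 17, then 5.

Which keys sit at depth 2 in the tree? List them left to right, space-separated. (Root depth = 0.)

2 16 25

Resulting structure (node: left, right):
  15: L=12, R=22
  12: L=2, R=–
  2: L=–, R=9
  22: L=16, R=25
  25: L=–, R=26
  9: L=6, R=–
  16: L=–, R=21
  21: L=17, R=–
  26: L=–, R=29
  6: L=5, R=–
  29: L=–, R=–
  17: L=–, R=–
  5: L=–, R=–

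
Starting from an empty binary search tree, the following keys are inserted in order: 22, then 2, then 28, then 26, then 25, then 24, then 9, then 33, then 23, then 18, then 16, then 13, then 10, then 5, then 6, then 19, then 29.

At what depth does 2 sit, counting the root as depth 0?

22: root
2: left child of 22 (depth 1)
28: right child of 22 (depth 1)
26: left child of 28 (depth 2)
25: left child of 26 (depth 3)
24: left child of 25 (depth 4)
9: right child of 2 (depth 2)
33: right child of 28 (depth 2)
23: left child of 24 (depth 5)
18: right child of 9 (depth 3)
16: left child of 18 (depth 4)
13: left child of 16 (depth 5)
10: left child of 13 (depth 6)
5: left child of 9 (depth 3)
6: right child of 5 (depth 4)
19: right child of 18 (depth 4)
29: left child of 33 (depth 3)

Path to 2: 22 → 2, which is 1 edge.

1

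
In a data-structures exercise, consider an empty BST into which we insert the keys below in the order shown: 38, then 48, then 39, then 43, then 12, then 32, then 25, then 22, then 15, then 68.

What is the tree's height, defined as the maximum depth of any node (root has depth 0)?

Insert 38: tree is empty, so 38 becomes the root.
Insert 48: 48 > 38 → go right. Place as right child of 38.
Insert 39: 39 > 38 → go right; 39 < 48 → go left. Place as left child of 48.
Insert 43: 43 > 38 → go right; 43 < 48 → go left; 43 > 39 → go right. Place as right child of 39.
Insert 12: 12 < 38 → go left. Place as left child of 38.
Insert 32: 32 < 38 → go left; 32 > 12 → go right. Place as right child of 12.
Insert 25: 25 < 38 → go left; 25 > 12 → go right; 25 < 32 → go left. Place as left child of 32.
Insert 22: 22 < 38 → go left; 22 > 12 → go right; 22 < 32 → go left; 22 < 25 → go left. Place as left child of 25.
Insert 15: 15 < 38 → go left; 15 > 12 → go right; 15 < 32 → go left; 15 < 25 → go left; 15 < 22 → go left. Place as left child of 22.
Insert 68: 68 > 38 → go right; 68 > 48 → go right. Place as right child of 48.

The deepest node is 15 at depth 5.

5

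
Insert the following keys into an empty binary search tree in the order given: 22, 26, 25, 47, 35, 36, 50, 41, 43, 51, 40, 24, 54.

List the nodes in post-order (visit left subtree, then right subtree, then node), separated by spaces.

24 25 40 43 41 36 35 54 51 50 47 26 22

Insert 22: tree is empty, so 22 becomes the root.
Insert 26: 26 > 22 → go right. Place as right child of 22.
Insert 25: 25 > 22 → go right; 25 < 26 → go left. Place as left child of 26.
Insert 47: 47 > 22 → go right; 47 > 26 → go right. Place as right child of 26.
Insert 35: 35 > 22 → go right; 35 > 26 → go right; 35 < 47 → go left. Place as left child of 47.
Insert 36: 36 > 22 → go right; 36 > 26 → go right; 36 < 47 → go left; 36 > 35 → go right. Place as right child of 35.
Insert 50: 50 > 22 → go right; 50 > 26 → go right; 50 > 47 → go right. Place as right child of 47.
Insert 41: 41 > 22 → go right; 41 > 26 → go right; 41 < 47 → go left; 41 > 35 → go right; 41 > 36 → go right. Place as right child of 36.
Insert 43: 43 > 22 → go right; 43 > 26 → go right; 43 < 47 → go left; 43 > 35 → go right; 43 > 36 → go right; 43 > 41 → go right. Place as right child of 41.
Insert 51: 51 > 22 → go right; 51 > 26 → go right; 51 > 47 → go right; 51 > 50 → go right. Place as right child of 50.
Insert 40: 40 > 22 → go right; 40 > 26 → go right; 40 < 47 → go left; 40 > 35 → go right; 40 > 36 → go right; 40 < 41 → go left. Place as left child of 41.
Insert 24: 24 > 22 → go right; 24 < 26 → go left; 24 < 25 → go left. Place as left child of 25.
Insert 54: 54 > 22 → go right; 54 > 26 → go right; 54 > 47 → go right; 54 > 50 → go right; 54 > 51 → go right. Place as right child of 51.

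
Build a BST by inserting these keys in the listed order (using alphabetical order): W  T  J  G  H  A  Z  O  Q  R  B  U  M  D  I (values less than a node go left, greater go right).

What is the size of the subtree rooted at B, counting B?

Insert W: tree is empty, so W becomes the root.
Insert T: T < W → go left. Place as left child of W.
Insert J: J < W → go left; J < T → go left. Place as left child of T.
Insert G: G < W → go left; G < T → go left; G < J → go left. Place as left child of J.
Insert H: H < W → go left; H < T → go left; H < J → go left; H > G → go right. Place as right child of G.
Insert A: A < W → go left; A < T → go left; A < J → go left; A < G → go left. Place as left child of G.
Insert Z: Z > W → go right. Place as right child of W.
Insert O: O < W → go left; O < T → go left; O > J → go right. Place as right child of J.
Insert Q: Q < W → go left; Q < T → go left; Q > J → go right; Q > O → go right. Place as right child of O.
Insert R: R < W → go left; R < T → go left; R > J → go right; R > O → go right; R > Q → go right. Place as right child of Q.
Insert B: B < W → go left; B < T → go left; B < J → go left; B < G → go left; B > A → go right. Place as right child of A.
Insert U: U < W → go left; U > T → go right. Place as right child of T.
Insert M: M < W → go left; M < T → go left; M > J → go right; M < O → go left. Place as left child of O.
Insert D: D < W → go left; D < T → go left; D < J → go left; D < G → go left; D > A → go right; D > B → go right. Place as right child of B.
Insert I: I < W → go left; I < T → go left; I < J → go left; I > G → go right; I > H → go right. Place as right child of H.

Subtree rooted at B contains: B, D — 2 nodes.

2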